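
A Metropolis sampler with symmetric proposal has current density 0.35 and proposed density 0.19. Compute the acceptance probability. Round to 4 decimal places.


For symmetric proposals, acceptance = min(1, pi(x*)/pi(x))
= min(1, 0.19/0.35)
= min(1, 0.5429) = 0.5429

0.5429


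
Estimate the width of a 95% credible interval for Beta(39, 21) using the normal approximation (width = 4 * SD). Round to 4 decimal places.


For Beta(a,b): Var = ab/((a+b)^2(a+b+1))
Var = 0.0037, SD = 0.0611
Approximate 95% CI width = 4 * 0.0611 = 0.2443

0.2443


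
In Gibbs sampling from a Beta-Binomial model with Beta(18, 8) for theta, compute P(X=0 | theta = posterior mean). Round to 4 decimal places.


Posterior mean = alpha/(alpha+beta) = 18/26 = 0.6923
P(X=0|theta=mean) = 1 - theta = 0.3077

0.3077


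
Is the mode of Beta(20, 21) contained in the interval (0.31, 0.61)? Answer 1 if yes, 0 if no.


Mode = (a-1)/(a+b-2) = 19/39 = 0.4872
Interval: (0.31, 0.61)
Contains mode? 1

1


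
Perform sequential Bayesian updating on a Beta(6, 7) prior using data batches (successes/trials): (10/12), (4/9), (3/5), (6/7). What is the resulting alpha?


Accumulate successes: 23
Posterior alpha = prior alpha + sum of successes
= 6 + 23 = 29

29


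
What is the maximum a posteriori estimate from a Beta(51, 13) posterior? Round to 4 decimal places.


The MAP estimate equals the mode of the distribution.
Mode of Beta(a,b) = (a-1)/(a+b-2)
= 50/62
= 0.8065

0.8065


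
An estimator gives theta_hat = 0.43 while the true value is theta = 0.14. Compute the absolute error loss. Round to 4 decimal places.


The absolute error loss is |theta_hat - theta|
= |0.43 - 0.14|
= 0.29

0.29


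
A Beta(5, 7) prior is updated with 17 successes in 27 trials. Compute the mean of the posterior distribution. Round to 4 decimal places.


After update: Beta(22, 17)
Mean = 22 / (22 + 17) = 22 / 39
= 0.5641

0.5641


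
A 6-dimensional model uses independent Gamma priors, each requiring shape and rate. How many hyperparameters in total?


Per parameter: 2 (shape and rate).
Total = 6 * 2 = 12

12


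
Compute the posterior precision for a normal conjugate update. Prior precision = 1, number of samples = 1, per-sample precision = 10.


tau_post = tau_0 + n * tau
= 1 + 1 * 10 = 11

11


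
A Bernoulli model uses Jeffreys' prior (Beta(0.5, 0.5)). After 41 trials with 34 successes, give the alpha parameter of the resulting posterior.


Posterior = Beta(prior_alpha + successes, prior_beta + failures)
= Beta(0.5 + 34, 0.5 + 7)
Posterior alpha = 0.5 + k = 0.5 + 34 = 34.5

34.5


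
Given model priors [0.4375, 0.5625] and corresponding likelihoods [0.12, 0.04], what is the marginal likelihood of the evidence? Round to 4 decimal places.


P(E) = sum_i P(M_i) P(E|M_i)
= 0.0525 + 0.0225
= 0.075

0.075


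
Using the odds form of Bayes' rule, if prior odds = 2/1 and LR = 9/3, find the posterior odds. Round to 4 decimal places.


Bayes' rule in odds form: posterior odds = prior odds * LR
= (2 * 9) / (1 * 3)
= 18/3 = 6.0

6.0


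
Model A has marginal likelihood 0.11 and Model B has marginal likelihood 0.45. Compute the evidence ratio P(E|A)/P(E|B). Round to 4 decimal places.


Evidence ratio = P(E|A) / P(E|B)
= 0.11 / 0.45
= 0.2444

0.2444


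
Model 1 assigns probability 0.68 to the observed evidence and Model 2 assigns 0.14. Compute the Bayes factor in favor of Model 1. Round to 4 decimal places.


BF = P(data|M1) / P(data|M2)
= 0.68 / 0.14 = 4.8571

4.8571


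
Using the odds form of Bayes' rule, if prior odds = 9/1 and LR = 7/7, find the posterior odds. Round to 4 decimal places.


Bayes' rule in odds form: posterior odds = prior odds * LR
= (9 * 7) / (1 * 7)
= 63/7 = 9.0

9.0


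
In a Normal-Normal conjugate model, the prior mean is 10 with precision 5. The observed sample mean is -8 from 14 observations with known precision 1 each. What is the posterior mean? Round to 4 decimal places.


Posterior precision = tau0 + n*tau = 5 + 14*1 = 19
Posterior mean = (tau0*mu0 + n*tau*xbar) / posterior_precision
= (5*10 + 14*1*-8) / 19
= -62 / 19 = -3.2632

-3.2632


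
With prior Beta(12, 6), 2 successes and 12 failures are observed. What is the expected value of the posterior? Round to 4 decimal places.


Posterior = Beta(14, 18)
E[theta] = alpha/(alpha+beta)
= 14/32 = 0.4375

0.4375


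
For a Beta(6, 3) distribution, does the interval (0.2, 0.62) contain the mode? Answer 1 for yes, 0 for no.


Mode of Beta(a,b) = (a-1)/(a+b-2)
= (6-1)/(6+3-2) = 0.7143
Check: 0.2 <= 0.7143 <= 0.62?
Result: 0

0


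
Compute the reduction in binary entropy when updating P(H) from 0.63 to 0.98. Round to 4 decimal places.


H_before = -p*log2(p) - (1-p)*log2(1-p) for p=0.63: 0.9507
H_after for p=0.98: 0.1414
Reduction = 0.9507 - 0.1414 = 0.8092

0.8092


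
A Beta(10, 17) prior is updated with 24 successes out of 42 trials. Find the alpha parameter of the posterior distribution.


In the Beta-Binomial conjugate update:
alpha_post = alpha_prior + successes
= 10 + 24
= 34

34


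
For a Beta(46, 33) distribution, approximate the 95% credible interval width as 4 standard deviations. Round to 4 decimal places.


Variance of Beta(a,b) = ab / ((a+b)^2 * (a+b+1))
= 46*33 / ((79)^2 * 80)
= 0.003
SD = sqrt(0.003) = 0.0551
Width = 4 * SD = 0.2206

0.2206


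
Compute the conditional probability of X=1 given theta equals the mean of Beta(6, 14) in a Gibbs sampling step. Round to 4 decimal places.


Mean of Beta(6, 14) = 0.3
P(X=1 | theta=0.3) = 0.3

0.3


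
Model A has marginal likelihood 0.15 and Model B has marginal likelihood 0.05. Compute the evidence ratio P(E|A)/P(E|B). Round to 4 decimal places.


Evidence ratio = P(E|A) / P(E|B)
= 0.15 / 0.05
= 3.0

3.0


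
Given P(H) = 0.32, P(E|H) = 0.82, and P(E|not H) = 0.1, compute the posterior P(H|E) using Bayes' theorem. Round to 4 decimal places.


By Bayes' theorem: P(H|E) = P(E|H)*P(H) / P(E)
P(E) = P(E|H)*P(H) + P(E|not H)*P(not H)
P(E) = 0.82*0.32 + 0.1*0.68 = 0.3304
P(H|E) = 0.82*0.32 / 0.3304 = 0.7942

0.7942


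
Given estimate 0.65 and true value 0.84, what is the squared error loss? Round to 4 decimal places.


Squared error = (estimate - true)^2
Difference = -0.19
Loss = -0.19^2 = 0.0361

0.0361


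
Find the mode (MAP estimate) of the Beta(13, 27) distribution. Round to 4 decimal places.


For Beta(a,b) with a,b > 1:
Mode = (a-1)/(a+b-2) = (13-1)/(40-2)
= 12/38 = 0.3158

0.3158


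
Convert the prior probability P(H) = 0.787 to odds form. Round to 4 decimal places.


P(not H) = 1 - 0.787 = 0.213
Odds = 0.787 / 0.213 = 3.6948

3.6948


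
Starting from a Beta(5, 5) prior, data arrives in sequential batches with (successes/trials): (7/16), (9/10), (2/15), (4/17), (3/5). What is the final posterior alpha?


In sequential Bayesian updating, we sum all successes.
Total successes = 25
Final alpha = 5 + 25 = 30

30


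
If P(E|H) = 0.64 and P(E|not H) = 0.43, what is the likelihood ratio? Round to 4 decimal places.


Likelihood ratio = P(E|H) / P(E|not H)
= 0.64 / 0.43
= 1.4884

1.4884


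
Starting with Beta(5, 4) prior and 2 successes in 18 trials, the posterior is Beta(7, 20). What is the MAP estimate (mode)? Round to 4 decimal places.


The mode of Beta(a, b) when a > 1 and b > 1 is (a-1)/(a+b-2)
= (7 - 1) / (7 + 20 - 2)
= 6 / 25
= 0.24

0.24


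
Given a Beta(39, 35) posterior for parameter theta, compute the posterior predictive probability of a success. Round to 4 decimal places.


For a Beta-Bernoulli model, the predictive probability is the mean:
P(success) = 39/(39+35) = 39/74 = 0.527

0.527


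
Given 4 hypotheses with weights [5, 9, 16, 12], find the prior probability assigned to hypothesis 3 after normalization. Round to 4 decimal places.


To normalize, divide each weight by the sum of all weights.
Sum = 42
Prior(H3) = 16/42 = 0.381

0.381


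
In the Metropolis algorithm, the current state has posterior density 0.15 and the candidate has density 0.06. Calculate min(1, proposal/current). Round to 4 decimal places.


Ratio = 0.06/0.15 = 0.4
Acceptance probability = min(1, 0.4)
= 0.4

0.4


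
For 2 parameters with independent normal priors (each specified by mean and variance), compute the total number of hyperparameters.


A normal prior has 2 hyperparameters per parameter.
Total = 2 * 2 = 4

4


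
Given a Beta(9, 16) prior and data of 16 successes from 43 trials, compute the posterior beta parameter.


Number of failures = 43 - 16 = 27
Posterior beta = 16 + 27 = 43

43


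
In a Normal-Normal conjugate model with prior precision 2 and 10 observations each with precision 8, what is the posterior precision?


Posterior precision = prior precision + n * observation precision
= 2 + 10 * 8
= 2 + 80 = 82

82


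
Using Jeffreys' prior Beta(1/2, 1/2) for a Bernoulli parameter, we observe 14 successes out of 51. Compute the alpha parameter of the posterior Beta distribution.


Conjugate update: Beta(0.5 + k, 0.5 + n - k).
k = 14, n - k = 37
Posterior alpha = 0.5 + k = 0.5 + 14 = 14.5

14.5


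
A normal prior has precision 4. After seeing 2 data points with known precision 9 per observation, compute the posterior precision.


In the conjugate normal model, precisions add:
tau_posterior = tau_prior + n * tau_data
= 4 + 2*9 = 22

22


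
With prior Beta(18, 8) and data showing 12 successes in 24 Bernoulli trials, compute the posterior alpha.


Conjugate update: alpha_posterior = alpha_prior + k
= 18 + 12 = 30

30


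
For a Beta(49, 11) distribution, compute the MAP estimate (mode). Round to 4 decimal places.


MAP = mode = (a-1)/(a+b-2)
= (49-1)/(49+11-2)
= 48/58 = 0.8276

0.8276


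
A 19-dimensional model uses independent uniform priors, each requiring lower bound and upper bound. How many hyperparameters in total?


Per parameter: 2 (lower bound and upper bound).
Total = 19 * 2 = 38

38


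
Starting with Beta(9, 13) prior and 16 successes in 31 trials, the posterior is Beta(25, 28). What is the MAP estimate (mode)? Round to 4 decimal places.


The mode of Beta(a, b) when a > 1 and b > 1 is (a-1)/(a+b-2)
= (25 - 1) / (25 + 28 - 2)
= 24 / 51
= 0.4706

0.4706


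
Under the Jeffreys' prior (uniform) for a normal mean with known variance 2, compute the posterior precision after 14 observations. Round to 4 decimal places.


Prior precision = 0 (flat prior).
Post. prec. = 0 + n/var = 14/2 = 7.0

7.0


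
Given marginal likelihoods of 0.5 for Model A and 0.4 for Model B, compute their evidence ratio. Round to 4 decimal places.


Ratio = ML(A) / ML(B) = 0.5/0.4
= 1.25

1.25


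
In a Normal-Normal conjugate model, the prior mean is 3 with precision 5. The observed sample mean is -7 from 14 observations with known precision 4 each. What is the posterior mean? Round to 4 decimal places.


Posterior precision = tau0 + n*tau = 5 + 14*4 = 61
Posterior mean = (tau0*mu0 + n*tau*xbar) / posterior_precision
= (5*3 + 14*4*-7) / 61
= -377 / 61 = -6.1803

-6.1803


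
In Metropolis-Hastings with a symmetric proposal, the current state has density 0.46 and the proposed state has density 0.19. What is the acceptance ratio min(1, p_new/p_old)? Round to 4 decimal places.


Ratio = p_new / p_old = 0.19 / 0.46 = 0.413
Acceptance = min(1, 0.413) = 0.413

0.413


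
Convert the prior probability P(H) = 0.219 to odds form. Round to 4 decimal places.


P(not H) = 1 - 0.219 = 0.781
Odds = 0.219 / 0.781 = 0.2804

0.2804


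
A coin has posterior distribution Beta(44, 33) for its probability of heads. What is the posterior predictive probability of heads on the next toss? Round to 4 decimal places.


Posterior predictive = E[theta] = alpha/(alpha+beta)
= 44/77
= 0.5714

0.5714


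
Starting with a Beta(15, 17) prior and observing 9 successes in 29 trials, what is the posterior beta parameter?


Posterior beta = prior beta + failures
Failures = 29 - 9 = 20
beta_post = 17 + 20 = 37

37


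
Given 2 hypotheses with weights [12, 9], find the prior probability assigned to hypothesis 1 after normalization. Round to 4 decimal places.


To normalize, divide each weight by the sum of all weights.
Sum = 21
Prior(H1) = 12/21 = 0.5714

0.5714


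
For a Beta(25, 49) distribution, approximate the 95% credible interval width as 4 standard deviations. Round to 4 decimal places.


Variance of Beta(a,b) = ab / ((a+b)^2 * (a+b+1))
= 25*49 / ((74)^2 * 75)
= 0.003
SD = sqrt(0.003) = 0.0546
Width = 4 * SD = 0.2185

0.2185


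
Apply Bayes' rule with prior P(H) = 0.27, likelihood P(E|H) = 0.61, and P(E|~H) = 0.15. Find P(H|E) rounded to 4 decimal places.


Step 1: Compute marginal P(E) = P(E|H)P(H) + P(E|~H)P(~H)
= 0.61*0.27 + 0.15*0.73 = 0.2742
Step 2: P(H|E) = P(E|H)P(H)/P(E) = 0.1647/0.2742
= 0.6007

0.6007


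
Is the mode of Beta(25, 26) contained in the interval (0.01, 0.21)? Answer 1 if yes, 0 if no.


Mode = (a-1)/(a+b-2) = 24/49 = 0.4898
Interval: (0.01, 0.21)
Contains mode? 0

0


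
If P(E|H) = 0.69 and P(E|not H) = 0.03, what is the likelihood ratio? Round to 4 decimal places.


Likelihood ratio = P(E|H) / P(E|not H)
= 0.69 / 0.03
= 23.0

23.0


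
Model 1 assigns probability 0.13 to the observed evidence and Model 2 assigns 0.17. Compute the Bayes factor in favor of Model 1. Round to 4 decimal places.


BF = P(data|M1) / P(data|M2)
= 0.13 / 0.17 = 0.7647

0.7647


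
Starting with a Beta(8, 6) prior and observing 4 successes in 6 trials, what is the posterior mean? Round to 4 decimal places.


Posterior parameters: alpha = 8 + 4 = 12
beta = 6 + 2 = 8
Posterior mean = alpha / (alpha + beta) = 12 / 20
= 0.6

0.6


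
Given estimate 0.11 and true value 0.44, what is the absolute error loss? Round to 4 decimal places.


Absolute error = |estimate - true|
= |-0.33| = 0.33

0.33


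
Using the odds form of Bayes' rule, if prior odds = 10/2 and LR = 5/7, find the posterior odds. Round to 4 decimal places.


Bayes' rule in odds form: posterior odds = prior odds * LR
= (10 * 5) / (2 * 7)
= 50/14 = 3.5714

3.5714


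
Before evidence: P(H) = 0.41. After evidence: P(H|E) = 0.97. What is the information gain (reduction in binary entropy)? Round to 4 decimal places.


Prior entropy = 0.9765
Posterior entropy = 0.1944
Information gain = 0.9765 - 0.1944 = 0.7821

0.7821


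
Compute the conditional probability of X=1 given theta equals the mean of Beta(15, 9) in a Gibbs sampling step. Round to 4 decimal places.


Mean of Beta(15, 9) = 0.625
P(X=1 | theta=0.625) = 0.625

0.625


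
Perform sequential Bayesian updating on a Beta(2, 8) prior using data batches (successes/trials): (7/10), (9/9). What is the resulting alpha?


Accumulate successes: 16
Posterior alpha = prior alpha + sum of successes
= 2 + 16 = 18

18


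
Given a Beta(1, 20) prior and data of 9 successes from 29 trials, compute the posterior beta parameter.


Number of failures = 29 - 9 = 20
Posterior beta = 20 + 20 = 40

40


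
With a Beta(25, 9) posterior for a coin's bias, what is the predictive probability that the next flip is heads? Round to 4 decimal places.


The predictive probability equals the posterior mean.
P(next = heads) = alpha / (alpha + beta)
= 25 / 34 = 0.7353

0.7353


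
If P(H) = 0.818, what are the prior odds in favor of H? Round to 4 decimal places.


Prior odds = P(H) / (1 - P(H))
= 0.818 / 0.182
= 4.4945

4.4945


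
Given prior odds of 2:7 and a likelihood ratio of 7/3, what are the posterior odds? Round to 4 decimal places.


Posterior odds = prior odds * LR
Prior odds = 2/7 = 0.2857
LR = 7/3 = 2.3333
Posterior odds = 0.2857 * 2.3333 = 0.6667

0.6667


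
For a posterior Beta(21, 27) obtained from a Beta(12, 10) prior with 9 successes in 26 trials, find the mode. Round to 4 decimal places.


Mode = (alpha - 1) / (alpha + beta - 2)
= 20 / 46
= 0.4348

0.4348


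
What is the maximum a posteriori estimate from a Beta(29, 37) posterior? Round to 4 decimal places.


The MAP estimate equals the mode of the distribution.
Mode of Beta(a,b) = (a-1)/(a+b-2)
= 28/64
= 0.4375

0.4375


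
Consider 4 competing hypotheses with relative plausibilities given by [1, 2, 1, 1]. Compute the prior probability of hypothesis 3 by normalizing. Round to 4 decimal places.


Sum of weights = 1 + 2 + 1 + 1 = 5
Normalized prior for H3 = 1 / 5
= 0.2

0.2


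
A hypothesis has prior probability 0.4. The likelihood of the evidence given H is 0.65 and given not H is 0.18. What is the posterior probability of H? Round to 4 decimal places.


Using Bayes' theorem:
P(E) = 0.4 * 0.65 + 0.6 * 0.18
P(E) = 0.368
P(H|E) = (0.4 * 0.65) / 0.368 = 0.7065

0.7065


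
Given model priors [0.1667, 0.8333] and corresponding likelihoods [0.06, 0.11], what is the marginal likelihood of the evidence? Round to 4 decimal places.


P(E) = sum_i P(M_i) P(E|M_i)
= 0.01 + 0.0917
= 0.1017

0.1017


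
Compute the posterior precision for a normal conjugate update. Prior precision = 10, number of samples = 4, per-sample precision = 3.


tau_post = tau_0 + n * tau
= 10 + 4 * 3 = 22

22


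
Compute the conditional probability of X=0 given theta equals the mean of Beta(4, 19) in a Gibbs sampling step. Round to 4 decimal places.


Mean of Beta(4, 19) = 0.1739
P(X=0 | theta=0.1739) = 0.8261

0.8261


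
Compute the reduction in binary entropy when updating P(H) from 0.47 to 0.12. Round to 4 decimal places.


H_before = -p*log2(p) - (1-p)*log2(1-p) for p=0.47: 0.9974
H_after for p=0.12: 0.5294
Reduction = 0.9974 - 0.5294 = 0.468

0.468


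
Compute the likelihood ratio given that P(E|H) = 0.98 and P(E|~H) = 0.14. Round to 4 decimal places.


LR = P(E|H) / P(E|~H)
= 0.98 / 0.14 = 7.0

7.0


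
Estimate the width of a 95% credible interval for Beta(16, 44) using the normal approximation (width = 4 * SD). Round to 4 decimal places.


For Beta(a,b): Var = ab/((a+b)^2(a+b+1))
Var = 0.0032, SD = 0.0566
Approximate 95% CI width = 4 * 0.0566 = 0.2265

0.2265


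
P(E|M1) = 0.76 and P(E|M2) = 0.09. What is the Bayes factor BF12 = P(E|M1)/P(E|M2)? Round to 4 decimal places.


Bayes factor BF12 = P(E|M1) / P(E|M2)
= 0.76 / 0.09
= 8.4444

8.4444


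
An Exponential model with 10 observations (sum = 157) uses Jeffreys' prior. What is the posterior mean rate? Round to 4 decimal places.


Posterior Gamma(10, 157)
E[lambda] = 10/157 = 0.0637

0.0637


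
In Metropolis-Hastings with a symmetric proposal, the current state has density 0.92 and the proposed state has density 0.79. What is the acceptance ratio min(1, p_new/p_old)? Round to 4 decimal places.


Ratio = p_new / p_old = 0.79 / 0.92 = 0.8587
Acceptance = min(1, 0.8587) = 0.8587

0.8587


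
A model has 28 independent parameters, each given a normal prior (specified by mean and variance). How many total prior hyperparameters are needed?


Each normal prior needs 2 hyperparameters (mean and variance).
Total = 2 * 28 = 56

56


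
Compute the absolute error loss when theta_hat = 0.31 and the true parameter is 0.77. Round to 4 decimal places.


L = |theta_hat - theta_true|
= |0.31 - 0.77| = 0.46

0.46


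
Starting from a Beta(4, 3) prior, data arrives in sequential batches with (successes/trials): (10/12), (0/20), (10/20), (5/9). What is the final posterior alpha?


In sequential Bayesian updating, we sum all successes.
Total successes = 25
Final alpha = 4 + 25 = 29

29


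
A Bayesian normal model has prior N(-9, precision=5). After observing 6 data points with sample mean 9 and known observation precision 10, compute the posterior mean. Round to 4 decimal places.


Posterior mean = (prior_precision * prior_mean + n * data_precision * data_mean) / (prior_precision + n * data_precision)
Numerator = 5*-9 + 6*10*9 = 495
Denominator = 5 + 6*10 = 65
Posterior mean = 7.6154

7.6154


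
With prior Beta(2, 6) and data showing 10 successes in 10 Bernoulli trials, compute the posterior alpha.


Conjugate update: alpha_posterior = alpha_prior + k
= 2 + 10 = 12

12


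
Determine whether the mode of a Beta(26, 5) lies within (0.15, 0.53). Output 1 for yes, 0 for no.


First find the mode: (a-1)/(a+b-2) = 0.8621
Is 0.8621 in (0.15, 0.53)? 0

0


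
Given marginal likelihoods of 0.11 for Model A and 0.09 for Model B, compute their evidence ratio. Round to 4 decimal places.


Ratio = ML(A) / ML(B) = 0.11/0.09
= 1.2222

1.2222


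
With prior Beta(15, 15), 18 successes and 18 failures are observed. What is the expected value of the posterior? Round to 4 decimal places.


Posterior = Beta(33, 33)
E[theta] = alpha/(alpha+beta)
= 33/66 = 0.5

0.5


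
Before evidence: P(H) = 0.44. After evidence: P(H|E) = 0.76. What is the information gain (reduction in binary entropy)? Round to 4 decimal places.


Prior entropy = 0.9896
Posterior entropy = 0.795
Information gain = 0.9896 - 0.795 = 0.1945

0.1945


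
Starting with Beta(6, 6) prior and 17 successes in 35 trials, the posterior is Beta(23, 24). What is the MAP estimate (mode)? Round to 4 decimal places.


The mode of Beta(a, b) when a > 1 and b > 1 is (a-1)/(a+b-2)
= (23 - 1) / (23 + 24 - 2)
= 22 / 45
= 0.4889

0.4889


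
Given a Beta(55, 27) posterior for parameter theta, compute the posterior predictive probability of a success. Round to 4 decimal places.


For a Beta-Bernoulli model, the predictive probability is the mean:
P(success) = 55/(55+27) = 55/82 = 0.6707

0.6707


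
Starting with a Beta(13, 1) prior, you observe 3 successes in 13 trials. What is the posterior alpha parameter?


For a Beta-Binomial conjugate model:
Posterior alpha = prior alpha + number of successes
= 13 + 3 = 16

16


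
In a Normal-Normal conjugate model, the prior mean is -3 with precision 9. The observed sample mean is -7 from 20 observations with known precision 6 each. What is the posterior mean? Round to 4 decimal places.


Posterior precision = tau0 + n*tau = 9 + 20*6 = 129
Posterior mean = (tau0*mu0 + n*tau*xbar) / posterior_precision
= (9*-3 + 20*6*-7) / 129
= -867 / 129 = -6.7209

-6.7209


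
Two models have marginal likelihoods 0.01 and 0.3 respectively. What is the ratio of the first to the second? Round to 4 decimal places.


Evidence ratio = 0.01 / 0.3
= 0.0333

0.0333


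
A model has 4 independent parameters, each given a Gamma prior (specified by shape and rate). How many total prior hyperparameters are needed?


Each Gamma prior needs 2 hyperparameters (shape and rate).
Total = 2 * 4 = 8

8


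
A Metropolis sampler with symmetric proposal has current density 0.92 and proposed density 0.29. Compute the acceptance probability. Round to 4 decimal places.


For symmetric proposals, acceptance = min(1, pi(x*)/pi(x))
= min(1, 0.29/0.92)
= min(1, 0.3152) = 0.3152

0.3152


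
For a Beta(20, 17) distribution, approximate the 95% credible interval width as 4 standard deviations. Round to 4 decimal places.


Variance of Beta(a,b) = ab / ((a+b)^2 * (a+b+1))
= 20*17 / ((37)^2 * 38)
= 0.0065
SD = sqrt(0.0065) = 0.0808
Width = 4 * SD = 0.3234

0.3234


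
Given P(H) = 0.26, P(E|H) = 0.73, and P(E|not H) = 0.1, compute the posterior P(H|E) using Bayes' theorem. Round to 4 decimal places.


By Bayes' theorem: P(H|E) = P(E|H)*P(H) / P(E)
P(E) = P(E|H)*P(H) + P(E|not H)*P(not H)
P(E) = 0.73*0.26 + 0.1*0.74 = 0.2638
P(H|E) = 0.73*0.26 / 0.2638 = 0.7195

0.7195


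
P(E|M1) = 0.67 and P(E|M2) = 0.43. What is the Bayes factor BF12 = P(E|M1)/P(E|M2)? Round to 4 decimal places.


Bayes factor BF12 = P(E|M1) / P(E|M2)
= 0.67 / 0.43
= 1.5581

1.5581


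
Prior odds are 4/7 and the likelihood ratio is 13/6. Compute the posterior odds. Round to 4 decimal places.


Posterior odds = prior odds * likelihood ratio
= (4/7) * (13/6)
= 52 / 42
= 1.2381

1.2381


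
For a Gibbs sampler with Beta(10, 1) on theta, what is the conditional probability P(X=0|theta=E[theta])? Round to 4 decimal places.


E[theta] = 10/(10+1) = 0.9091
P(X=0|theta) = 1 - theta = 0.0909

0.0909


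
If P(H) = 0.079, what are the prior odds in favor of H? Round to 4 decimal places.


Prior odds = P(H) / (1 - P(H))
= 0.079 / 0.921
= 0.0858

0.0858


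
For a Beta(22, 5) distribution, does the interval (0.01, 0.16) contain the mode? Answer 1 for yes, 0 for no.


Mode of Beta(a,b) = (a-1)/(a+b-2)
= (22-1)/(22+5-2) = 0.84
Check: 0.01 <= 0.84 <= 0.16?
Result: 0

0


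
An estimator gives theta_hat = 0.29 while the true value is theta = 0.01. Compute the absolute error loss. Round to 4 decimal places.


The absolute error loss is |theta_hat - theta|
= |0.29 - 0.01|
= 0.28

0.28


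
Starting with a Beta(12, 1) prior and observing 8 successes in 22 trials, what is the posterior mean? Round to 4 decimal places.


Posterior parameters: alpha = 12 + 8 = 20
beta = 1 + 14 = 15
Posterior mean = alpha / (alpha + beta) = 20 / 35
= 0.5714

0.5714


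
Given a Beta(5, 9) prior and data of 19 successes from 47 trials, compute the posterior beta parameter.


Number of failures = 47 - 19 = 28
Posterior beta = 9 + 28 = 37

37


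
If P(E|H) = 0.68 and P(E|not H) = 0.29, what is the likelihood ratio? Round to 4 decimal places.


Likelihood ratio = P(E|H) / P(E|not H)
= 0.68 / 0.29
= 2.3448

2.3448


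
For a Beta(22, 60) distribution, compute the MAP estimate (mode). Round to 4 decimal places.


MAP = mode = (a-1)/(a+b-2)
= (22-1)/(22+60-2)
= 21/80 = 0.2625

0.2625


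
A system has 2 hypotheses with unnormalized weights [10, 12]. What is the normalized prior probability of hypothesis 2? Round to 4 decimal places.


The normalized prior is the weight divided by the total.
Total weight = 22
P(H2) = 12 / 22 = 0.5455

0.5455


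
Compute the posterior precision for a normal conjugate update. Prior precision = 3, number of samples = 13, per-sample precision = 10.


tau_post = tau_0 + n * tau
= 3 + 13 * 10 = 133

133


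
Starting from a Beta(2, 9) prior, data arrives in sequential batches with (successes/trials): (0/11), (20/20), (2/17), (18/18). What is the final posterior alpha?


In sequential Bayesian updating, we sum all successes.
Total successes = 40
Final alpha = 2 + 40 = 42

42


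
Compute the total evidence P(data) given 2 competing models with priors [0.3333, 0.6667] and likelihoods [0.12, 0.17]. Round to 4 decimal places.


Marginal likelihood = sum P(model_i) * P(data|model_i)
Model 1: 0.3333 * 0.12 = 0.04
Model 2: 0.6667 * 0.17 = 0.1133
Total = 0.1533

0.1533


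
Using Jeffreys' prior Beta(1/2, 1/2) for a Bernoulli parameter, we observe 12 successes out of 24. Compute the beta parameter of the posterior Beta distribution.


Conjugate update: Beta(0.5 + k, 0.5 + n - k).
k = 12, n - k = 12
Posterior beta = 0.5 + (n - k) = 0.5 + 12 = 12.5

12.5


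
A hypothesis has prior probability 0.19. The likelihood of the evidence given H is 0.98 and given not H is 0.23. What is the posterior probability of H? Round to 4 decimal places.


Using Bayes' theorem:
P(E) = 0.19 * 0.98 + 0.81 * 0.23
P(E) = 0.3725
P(H|E) = (0.19 * 0.98) / 0.3725 = 0.4999

0.4999


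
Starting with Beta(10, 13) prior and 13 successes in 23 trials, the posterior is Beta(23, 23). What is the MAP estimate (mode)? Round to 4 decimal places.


The mode of Beta(a, b) when a > 1 and b > 1 is (a-1)/(a+b-2)
= (23 - 1) / (23 + 23 - 2)
= 22 / 44
= 0.5

0.5


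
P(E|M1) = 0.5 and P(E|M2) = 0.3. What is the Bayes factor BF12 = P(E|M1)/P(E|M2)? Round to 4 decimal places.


Bayes factor BF12 = P(E|M1) / P(E|M2)
= 0.5 / 0.3
= 1.6667

1.6667


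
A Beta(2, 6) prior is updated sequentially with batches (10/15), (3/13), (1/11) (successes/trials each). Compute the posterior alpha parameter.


Sequential conjugate updating is equivalent to a single batch update.
Total successes across all batches = 14
alpha_posterior = alpha_prior + total_successes = 2 + 14
= 16

16


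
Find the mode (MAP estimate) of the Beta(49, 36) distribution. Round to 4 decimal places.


For Beta(a,b) with a,b > 1:
Mode = (a-1)/(a+b-2) = (49-1)/(85-2)
= 48/83 = 0.5783

0.5783


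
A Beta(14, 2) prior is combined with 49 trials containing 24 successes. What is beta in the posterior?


In conjugate updating:
beta_posterior = beta_prior + (n - k)
= 2 + (49 - 24)
= 2 + 25 = 27

27


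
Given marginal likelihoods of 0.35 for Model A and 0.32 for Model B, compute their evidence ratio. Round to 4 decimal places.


Ratio = ML(A) / ML(B) = 0.35/0.32
= 1.0938

1.0938


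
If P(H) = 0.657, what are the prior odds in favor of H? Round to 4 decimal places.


Prior odds = P(H) / (1 - P(H))
= 0.657 / 0.343
= 1.9155

1.9155


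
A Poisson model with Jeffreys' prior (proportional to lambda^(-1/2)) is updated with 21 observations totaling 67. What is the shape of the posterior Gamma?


Posterior = Gamma(0.5 + S, n)
= Gamma(0.5 + 67, 21)
Posterior shape = 0.5 + S = 0.5 + 67 = 67.5

67.5


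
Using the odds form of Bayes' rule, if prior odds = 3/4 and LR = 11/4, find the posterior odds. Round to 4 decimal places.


Bayes' rule in odds form: posterior odds = prior odds * LR
= (3 * 11) / (4 * 4)
= 33/16 = 2.0625

2.0625


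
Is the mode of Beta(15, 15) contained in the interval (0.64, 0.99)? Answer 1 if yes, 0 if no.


Mode = (a-1)/(a+b-2) = 14/28 = 0.5
Interval: (0.64, 0.99)
Contains mode? 0

0


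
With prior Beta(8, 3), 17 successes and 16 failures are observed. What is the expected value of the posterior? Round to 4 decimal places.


Posterior = Beta(25, 19)
E[theta] = alpha/(alpha+beta)
= 25/44 = 0.5682

0.5682


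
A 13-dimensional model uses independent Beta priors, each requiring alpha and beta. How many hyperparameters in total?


Per parameter: 2 (alpha and beta).
Total = 13 * 2 = 26

26


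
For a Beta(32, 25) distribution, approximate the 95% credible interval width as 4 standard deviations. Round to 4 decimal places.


Variance of Beta(a,b) = ab / ((a+b)^2 * (a+b+1))
= 32*25 / ((57)^2 * 58)
= 0.0042
SD = sqrt(0.0042) = 0.0652
Width = 4 * SD = 0.2606

0.2606


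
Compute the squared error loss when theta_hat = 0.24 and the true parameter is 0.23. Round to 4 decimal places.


L = (theta_hat - theta_true)^2
= (0.24 - 0.23)^2
= 0.01^2 = 0.0001

0.0001


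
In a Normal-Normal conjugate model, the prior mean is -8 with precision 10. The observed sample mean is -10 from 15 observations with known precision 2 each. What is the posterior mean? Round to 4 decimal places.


Posterior precision = tau0 + n*tau = 10 + 15*2 = 40
Posterior mean = (tau0*mu0 + n*tau*xbar) / posterior_precision
= (10*-8 + 15*2*-10) / 40
= -380 / 40 = -9.5

-9.5


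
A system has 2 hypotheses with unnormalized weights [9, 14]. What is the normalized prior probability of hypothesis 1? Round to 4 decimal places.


The normalized prior is the weight divided by the total.
Total weight = 23
P(H1) = 9 / 23 = 0.3913

0.3913


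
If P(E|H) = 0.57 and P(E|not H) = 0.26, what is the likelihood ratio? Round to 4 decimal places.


Likelihood ratio = P(E|H) / P(E|not H)
= 0.57 / 0.26
= 2.1923

2.1923


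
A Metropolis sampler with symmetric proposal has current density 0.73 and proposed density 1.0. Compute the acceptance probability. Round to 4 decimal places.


For symmetric proposals, acceptance = min(1, pi(x*)/pi(x))
= min(1, 1.0/0.73)
= min(1, 1.3699) = 1.0

1.0


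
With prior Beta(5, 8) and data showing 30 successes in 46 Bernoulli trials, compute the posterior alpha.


Conjugate update: alpha_posterior = alpha_prior + k
= 5 + 30 = 35

35


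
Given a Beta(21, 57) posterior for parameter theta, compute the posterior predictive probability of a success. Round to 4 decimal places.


For a Beta-Bernoulli model, the predictive probability is the mean:
P(success) = 21/(21+57) = 21/78 = 0.2692

0.2692


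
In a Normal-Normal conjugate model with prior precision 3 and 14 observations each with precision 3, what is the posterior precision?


Posterior precision = prior precision + n * observation precision
= 3 + 14 * 3
= 3 + 42 = 45

45


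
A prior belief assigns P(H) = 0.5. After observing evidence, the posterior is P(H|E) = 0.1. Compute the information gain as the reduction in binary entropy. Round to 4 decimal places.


H(prior) = -0.5*log2(0.5) - 0.5*log2(0.5)
= 1.0
H(post) = -0.1*log2(0.1) - 0.9*log2(0.9)
= 0.469
IG = 1.0 - 0.469 = 0.531

0.531


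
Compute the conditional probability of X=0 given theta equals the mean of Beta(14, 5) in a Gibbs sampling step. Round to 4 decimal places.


Mean of Beta(14, 5) = 0.7368
P(X=0 | theta=0.7368) = 0.2632

0.2632


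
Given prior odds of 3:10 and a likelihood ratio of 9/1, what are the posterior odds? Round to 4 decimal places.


Posterior odds = prior odds * LR
Prior odds = 3/10 = 0.3
LR = 9/1 = 9.0
Posterior odds = 0.3 * 9.0 = 2.7

2.7


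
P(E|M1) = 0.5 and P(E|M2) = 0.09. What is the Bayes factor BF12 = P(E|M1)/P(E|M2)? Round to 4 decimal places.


Bayes factor BF12 = P(E|M1) / P(E|M2)
= 0.5 / 0.09
= 5.5556

5.5556


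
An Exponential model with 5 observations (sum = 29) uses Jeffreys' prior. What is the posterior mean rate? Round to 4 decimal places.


Posterior Gamma(5, 29)
E[lambda] = 5/29 = 0.1724

0.1724


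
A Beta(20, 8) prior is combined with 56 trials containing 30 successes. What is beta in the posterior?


In conjugate updating:
beta_posterior = beta_prior + (n - k)
= 8 + (56 - 30)
= 8 + 26 = 34

34


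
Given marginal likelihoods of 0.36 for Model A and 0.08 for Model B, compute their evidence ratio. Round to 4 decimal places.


Ratio = ML(A) / ML(B) = 0.36/0.08
= 4.5

4.5


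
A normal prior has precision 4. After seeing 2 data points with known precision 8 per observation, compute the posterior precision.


In the conjugate normal model, precisions add:
tau_posterior = tau_prior + n * tau_data
= 4 + 2*8 = 20

20


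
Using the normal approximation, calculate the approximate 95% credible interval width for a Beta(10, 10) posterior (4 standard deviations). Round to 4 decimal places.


Var(Beta) = 10*10/(20^2 * 21) = 0.0119
SD = 0.1091
Width ~ 4*SD = 0.4364

0.4364


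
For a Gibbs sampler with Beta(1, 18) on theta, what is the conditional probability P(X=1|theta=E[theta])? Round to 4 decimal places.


E[theta] = 1/(1+18) = 0.0526
P(X=1|theta) = theta = 0.0526

0.0526


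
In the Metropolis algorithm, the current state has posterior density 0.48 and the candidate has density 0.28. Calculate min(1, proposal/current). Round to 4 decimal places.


Ratio = 0.28/0.48 = 0.5833
Acceptance probability = min(1, 0.5833)
= 0.5833

0.5833


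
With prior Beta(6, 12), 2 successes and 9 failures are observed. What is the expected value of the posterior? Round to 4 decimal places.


Posterior = Beta(8, 21)
E[theta] = alpha/(alpha+beta)
= 8/29 = 0.2759

0.2759


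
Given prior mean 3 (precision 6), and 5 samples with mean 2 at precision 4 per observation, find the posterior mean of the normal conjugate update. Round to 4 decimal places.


The posterior mean is a precision-weighted average of prior and data.
Post. prec. = 6 + 20 = 26
Post. mean = (18 + 40)/26 = 58/26 = 2.2308

2.2308


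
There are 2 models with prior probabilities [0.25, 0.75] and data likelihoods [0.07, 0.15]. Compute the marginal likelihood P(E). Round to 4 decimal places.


P(E) = sum over models of P(M_i) * P(E|M_i)
= 0.25*0.07 + 0.75*0.15
= 0.13

0.13


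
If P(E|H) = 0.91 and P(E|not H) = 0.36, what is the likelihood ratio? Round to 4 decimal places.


Likelihood ratio = P(E|H) / P(E|not H)
= 0.91 / 0.36
= 2.5278

2.5278


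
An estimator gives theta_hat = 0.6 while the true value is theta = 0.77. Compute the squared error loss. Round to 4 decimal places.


The squared error loss is (theta_hat - theta)^2
= (0.6 - 0.77)^2
= (-0.17)^2 = 0.0289

0.0289


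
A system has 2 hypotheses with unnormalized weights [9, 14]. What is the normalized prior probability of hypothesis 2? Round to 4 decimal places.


The normalized prior is the weight divided by the total.
Total weight = 23
P(H2) = 14 / 23 = 0.6087

0.6087


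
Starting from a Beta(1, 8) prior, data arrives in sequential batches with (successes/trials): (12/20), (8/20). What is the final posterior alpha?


In sequential Bayesian updating, we sum all successes.
Total successes = 20
Final alpha = 1 + 20 = 21

21


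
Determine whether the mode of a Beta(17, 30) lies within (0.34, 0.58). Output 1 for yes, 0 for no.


First find the mode: (a-1)/(a+b-2) = 0.3556
Is 0.3556 in (0.34, 0.58)? 1

1


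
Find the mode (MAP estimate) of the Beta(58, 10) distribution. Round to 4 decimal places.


For Beta(a,b) with a,b > 1:
Mode = (a-1)/(a+b-2) = (58-1)/(68-2)
= 57/66 = 0.8636

0.8636


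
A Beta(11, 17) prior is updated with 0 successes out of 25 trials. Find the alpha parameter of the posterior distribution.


In the Beta-Binomial conjugate update:
alpha_post = alpha_prior + successes
= 11 + 0
= 11

11


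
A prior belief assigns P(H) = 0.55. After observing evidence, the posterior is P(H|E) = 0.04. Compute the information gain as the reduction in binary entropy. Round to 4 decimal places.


H(prior) = -0.55*log2(0.55) - 0.45*log2(0.45)
= 0.9928
H(post) = -0.04*log2(0.04) - 0.96*log2(0.96)
= 0.2423
IG = 0.9928 - 0.2423 = 0.7505

0.7505


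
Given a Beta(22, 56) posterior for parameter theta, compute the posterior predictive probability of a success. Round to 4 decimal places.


For a Beta-Bernoulli model, the predictive probability is the mean:
P(success) = 22/(22+56) = 22/78 = 0.2821

0.2821


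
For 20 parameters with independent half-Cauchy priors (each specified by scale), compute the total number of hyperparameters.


A half-Cauchy prior has 1 hyperparameter per parameter.
Total = 20 * 1 = 20

20


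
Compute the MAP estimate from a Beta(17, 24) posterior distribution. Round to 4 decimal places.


MAP = mode of Beta distribution
= (alpha - 1)/(alpha + beta - 2)
= (17-1)/(17+24-2)
= 16/39 = 0.4103

0.4103


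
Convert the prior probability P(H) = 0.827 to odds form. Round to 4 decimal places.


P(not H) = 1 - 0.827 = 0.173
Odds = 0.827 / 0.173 = 4.7803

4.7803


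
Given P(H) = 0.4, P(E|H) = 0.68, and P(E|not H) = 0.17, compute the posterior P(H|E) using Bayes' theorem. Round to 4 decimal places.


By Bayes' theorem: P(H|E) = P(E|H)*P(H) / P(E)
P(E) = P(E|H)*P(H) + P(E|not H)*P(not H)
P(E) = 0.68*0.4 + 0.17*0.6 = 0.374
P(H|E) = 0.68*0.4 / 0.374 = 0.7273

0.7273


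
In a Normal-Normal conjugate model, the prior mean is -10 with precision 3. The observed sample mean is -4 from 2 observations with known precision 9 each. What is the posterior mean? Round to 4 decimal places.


Posterior precision = tau0 + n*tau = 3 + 2*9 = 21
Posterior mean = (tau0*mu0 + n*tau*xbar) / posterior_precision
= (3*-10 + 2*9*-4) / 21
= -102 / 21 = -4.8571

-4.8571


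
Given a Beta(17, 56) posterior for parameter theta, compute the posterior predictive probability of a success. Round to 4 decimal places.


For a Beta-Bernoulli model, the predictive probability is the mean:
P(success) = 17/(17+56) = 17/73 = 0.2329

0.2329


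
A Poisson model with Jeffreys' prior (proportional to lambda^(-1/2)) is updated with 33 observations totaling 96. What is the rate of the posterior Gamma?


Posterior = Gamma(0.5 + S, n)
= Gamma(0.5 + 96, 33)
Posterior rate = 0 + n = 33

33.0


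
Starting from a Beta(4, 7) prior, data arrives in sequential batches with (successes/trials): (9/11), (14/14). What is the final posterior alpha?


In sequential Bayesian updating, we sum all successes.
Total successes = 23
Final alpha = 4 + 23 = 27

27


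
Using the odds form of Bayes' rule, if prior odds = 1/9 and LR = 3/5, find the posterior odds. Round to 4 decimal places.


Bayes' rule in odds form: posterior odds = prior odds * LR
= (1 * 3) / (9 * 5)
= 3/45 = 0.0667

0.0667
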